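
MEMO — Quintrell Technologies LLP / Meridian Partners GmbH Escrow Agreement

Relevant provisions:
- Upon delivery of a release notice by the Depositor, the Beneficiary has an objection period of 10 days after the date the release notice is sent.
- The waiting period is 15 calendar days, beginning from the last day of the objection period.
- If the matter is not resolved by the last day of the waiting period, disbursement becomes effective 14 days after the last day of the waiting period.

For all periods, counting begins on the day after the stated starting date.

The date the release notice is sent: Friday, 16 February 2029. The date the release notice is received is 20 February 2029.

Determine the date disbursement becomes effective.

The last day of the objection period: 16 February 2029 + 10 days = 26 February 2029.
Adding 15 calendar days to 26 February 2029 gives 13 March 2029, which is the last day of the waiting period.
The date disbursement becomes effective: 14 calendar days after 13 March 2029 is 27 March 2029.

27 March 2029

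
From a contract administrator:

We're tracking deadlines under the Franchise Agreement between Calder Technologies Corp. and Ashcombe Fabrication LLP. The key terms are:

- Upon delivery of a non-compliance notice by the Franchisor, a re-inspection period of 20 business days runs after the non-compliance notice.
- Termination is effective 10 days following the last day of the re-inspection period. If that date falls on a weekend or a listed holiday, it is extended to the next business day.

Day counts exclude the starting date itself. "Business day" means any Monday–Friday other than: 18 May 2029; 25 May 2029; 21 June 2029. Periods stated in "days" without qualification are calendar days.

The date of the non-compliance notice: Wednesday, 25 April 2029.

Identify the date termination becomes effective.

The last day of the re-inspection period: counting 20 business days from Wednesday, 25 April 2029 (Apr 26, Apr 27, Apr 30, May 1, …, May 22, May 23, May 24, skipping weekends and the listed holiday on May 18) reaches Thursday, 24 May 2029.
The date termination becomes effective: 24 May 2029 + 10 days = 3 June 2029. That falls on a Sunday, so it rolls to the next business day, Monday, 4 June 2029.

4 June 2029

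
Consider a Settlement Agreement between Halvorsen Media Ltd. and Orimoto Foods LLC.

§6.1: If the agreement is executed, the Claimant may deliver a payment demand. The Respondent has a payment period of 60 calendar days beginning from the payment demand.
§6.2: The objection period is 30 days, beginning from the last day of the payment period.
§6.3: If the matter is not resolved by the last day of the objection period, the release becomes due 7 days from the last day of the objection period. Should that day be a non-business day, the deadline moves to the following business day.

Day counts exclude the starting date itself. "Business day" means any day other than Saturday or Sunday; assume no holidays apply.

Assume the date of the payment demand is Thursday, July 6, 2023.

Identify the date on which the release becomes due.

Adding 60 calendar days to July 6, 2023 gives September 4, 2023, which is the last day of the payment period.
The last day of the objection period: 30 calendar days after September 4, 2023 is October 4, 2023.
Adding 7 calendar days to October 4, 2023 gives October 11, 2023, which is the date on which the release becomes due. October 11, 2023 is a Wednesday, so no roll-forward applies.

October 11, 2023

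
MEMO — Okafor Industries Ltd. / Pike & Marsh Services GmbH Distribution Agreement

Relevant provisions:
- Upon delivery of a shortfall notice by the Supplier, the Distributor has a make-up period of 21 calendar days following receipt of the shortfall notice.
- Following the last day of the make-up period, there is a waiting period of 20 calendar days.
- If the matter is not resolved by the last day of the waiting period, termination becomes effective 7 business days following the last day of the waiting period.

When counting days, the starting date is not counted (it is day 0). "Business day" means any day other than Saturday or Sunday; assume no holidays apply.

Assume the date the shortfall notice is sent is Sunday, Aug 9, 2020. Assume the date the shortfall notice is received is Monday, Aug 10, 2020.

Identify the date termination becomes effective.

Sep 29, 2020

The last day of the make-up period: 21 calendar days after Aug 10, 2020 is Aug 31, 2020.
The last day of the waiting period: Aug 31, 2020 + 20 days = Sep 20, 2020.
The date termination becomes effective: 7 business days after Sunday, Sep 20, 2020, skipping weekends — Sep 21, Sep 22, Sep 23, Sep 24, Sep 25, Sep 28, Sep 29 — lands on Tuesday, Sep 29, 2020.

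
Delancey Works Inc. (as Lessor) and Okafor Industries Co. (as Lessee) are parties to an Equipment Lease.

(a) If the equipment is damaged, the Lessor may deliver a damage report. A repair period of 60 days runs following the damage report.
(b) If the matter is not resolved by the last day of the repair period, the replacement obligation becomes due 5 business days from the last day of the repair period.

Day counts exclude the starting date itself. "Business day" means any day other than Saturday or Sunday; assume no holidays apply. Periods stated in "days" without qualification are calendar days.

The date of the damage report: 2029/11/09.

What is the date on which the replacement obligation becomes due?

2030/01/15

Adding 60 calendar days to 2029/11/09 gives 2030/01/08, which is the last day of the repair period.
From Tuesday, 2030/01/08, 5 business days (Jan 9, Jan 10, Jan 11, Jan 14, Jan 15, skipping weekends) brings us to Tuesday, 2030/01/15, which is the date on which the replacement obligation becomes due.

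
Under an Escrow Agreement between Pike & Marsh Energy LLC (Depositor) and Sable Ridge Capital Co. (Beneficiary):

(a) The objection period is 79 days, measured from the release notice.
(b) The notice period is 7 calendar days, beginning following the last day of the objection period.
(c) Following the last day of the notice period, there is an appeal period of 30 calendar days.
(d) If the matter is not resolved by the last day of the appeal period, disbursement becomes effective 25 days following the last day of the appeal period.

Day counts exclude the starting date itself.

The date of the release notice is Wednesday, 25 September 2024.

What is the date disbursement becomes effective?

13 February 2025

The last day of the objection period: 25 September 2024 + 79 days = 13 December 2024.
The last day of the notice period: 13 December 2024 + 7 days = 20 December 2024.
The last day of the appeal period: 30 calendar days after 20 December 2024 is 19 January 2025.
The date disbursement becomes effective: 25 calendar days after 19 January 2025 is 13 February 2025.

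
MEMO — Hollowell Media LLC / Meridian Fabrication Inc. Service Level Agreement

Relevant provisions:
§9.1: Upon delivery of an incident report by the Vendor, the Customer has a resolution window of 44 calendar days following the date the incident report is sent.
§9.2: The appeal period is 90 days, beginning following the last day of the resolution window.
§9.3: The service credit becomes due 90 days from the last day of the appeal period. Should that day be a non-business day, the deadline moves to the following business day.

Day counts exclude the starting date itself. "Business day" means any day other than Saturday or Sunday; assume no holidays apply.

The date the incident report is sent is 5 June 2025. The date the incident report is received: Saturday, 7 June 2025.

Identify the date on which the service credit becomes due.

15 January 2026

The last day of the resolution window: 5 June 2025 + 44 days = 19 July 2025.
The last day of the appeal period: 19 July 2025 + 90 days = 17 October 2025.
The date on which the service credit becomes due: 17 October 2025 + 90 days = 15 January 2026. 15 January 2026 is a Thursday, so no roll-forward applies.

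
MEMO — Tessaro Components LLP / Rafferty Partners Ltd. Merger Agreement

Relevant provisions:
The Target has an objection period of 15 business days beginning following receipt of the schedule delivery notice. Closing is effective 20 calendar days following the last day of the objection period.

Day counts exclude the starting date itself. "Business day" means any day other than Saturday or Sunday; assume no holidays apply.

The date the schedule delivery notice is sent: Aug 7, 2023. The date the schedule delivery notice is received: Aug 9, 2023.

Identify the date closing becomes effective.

The last day of the objection period: counting 15 business days from Wednesday, Aug 9, 2023 (Aug 10, Aug 11, Aug 14, Aug 15, …, Aug 28, Aug 29, Aug 30, skipping weekends) reaches Wednesday, Aug 30, 2023.
Adding 20 calendar days to Aug 30, 2023 gives Sep 19, 2023, which is the date closing becomes effective.

Sep 19, 2023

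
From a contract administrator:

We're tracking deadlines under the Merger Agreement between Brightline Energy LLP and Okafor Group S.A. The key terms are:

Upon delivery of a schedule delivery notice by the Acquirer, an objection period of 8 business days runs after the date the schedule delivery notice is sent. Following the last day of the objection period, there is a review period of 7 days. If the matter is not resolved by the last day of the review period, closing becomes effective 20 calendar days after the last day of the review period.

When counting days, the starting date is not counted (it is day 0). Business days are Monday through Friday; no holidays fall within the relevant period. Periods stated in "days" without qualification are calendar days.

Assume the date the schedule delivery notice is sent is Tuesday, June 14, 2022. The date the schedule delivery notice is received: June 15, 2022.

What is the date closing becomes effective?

The last day of the objection period: 8 business days after Tuesday, June 14, 2022, skipping weekends — Jun 15, Jun 16, Jun 17, Jun 20, Jun 21, Jun 22, Jun 23, Jun 24 — lands on Friday, June 24, 2022.
The last day of the review period: June 24, 2022 + 7 days = July 1, 2022.
The date closing becomes effective: July 1, 2022 + 20 days = July 21, 2022.

July 21, 2022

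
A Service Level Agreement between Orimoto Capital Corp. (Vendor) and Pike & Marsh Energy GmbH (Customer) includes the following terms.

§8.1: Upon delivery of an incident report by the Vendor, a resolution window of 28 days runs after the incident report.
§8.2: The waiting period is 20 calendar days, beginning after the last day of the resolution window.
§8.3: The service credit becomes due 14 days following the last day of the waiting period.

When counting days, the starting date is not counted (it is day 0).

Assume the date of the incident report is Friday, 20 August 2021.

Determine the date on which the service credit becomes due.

The last day of the resolution window: 28 calendar days after 20 August 2021 is 17 September 2021.
Adding 20 calendar days to 17 September 2021 gives 7 October 2021, which is the last day of the waiting period.
Adding 14 calendar days to 7 October 2021 gives 21 October 2021, which is the date on which the service credit becomes due.

21 October 2021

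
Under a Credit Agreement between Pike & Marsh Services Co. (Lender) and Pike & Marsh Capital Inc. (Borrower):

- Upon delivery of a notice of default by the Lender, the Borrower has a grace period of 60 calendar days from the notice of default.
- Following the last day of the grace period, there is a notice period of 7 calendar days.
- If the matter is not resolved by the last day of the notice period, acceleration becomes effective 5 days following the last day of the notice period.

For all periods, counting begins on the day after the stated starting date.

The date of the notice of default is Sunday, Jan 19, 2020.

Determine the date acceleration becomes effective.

Adding 60 calendar days to Jan 19, 2020 gives Mar 19, 2020, which is the last day of the grace period.
The last day of the notice period: 7 calendar days after Mar 19, 2020 is Mar 26, 2020.
The date acceleration becomes effective: 5 calendar days after Mar 26, 2020 is Mar 31, 2020.

Mar 31, 2020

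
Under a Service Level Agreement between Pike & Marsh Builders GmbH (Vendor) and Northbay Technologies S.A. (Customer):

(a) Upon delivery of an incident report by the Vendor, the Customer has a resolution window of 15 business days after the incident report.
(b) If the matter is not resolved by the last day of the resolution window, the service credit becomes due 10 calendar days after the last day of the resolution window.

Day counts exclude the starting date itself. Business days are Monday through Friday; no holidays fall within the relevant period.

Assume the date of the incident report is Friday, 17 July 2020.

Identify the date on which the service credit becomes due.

The last day of the resolution window: 15 business days after Friday, 17 July 2020, skipping weekends — Jul 20, Jul 21, Jul 22, Jul 23, …, Aug 5, Aug 6, Aug 7 — lands on Friday, 7 August 2020.
The date on which the service credit becomes due: 10 calendar days after 7 August 2020 is 17 August 2020.

17 August 2020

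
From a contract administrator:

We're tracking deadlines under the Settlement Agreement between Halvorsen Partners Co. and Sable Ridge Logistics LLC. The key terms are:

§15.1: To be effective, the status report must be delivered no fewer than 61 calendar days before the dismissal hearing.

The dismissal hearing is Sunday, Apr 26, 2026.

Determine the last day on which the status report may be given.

Apr 26, 2026 minus 61 days is Feb 24, 2026.

Feb 24, 2026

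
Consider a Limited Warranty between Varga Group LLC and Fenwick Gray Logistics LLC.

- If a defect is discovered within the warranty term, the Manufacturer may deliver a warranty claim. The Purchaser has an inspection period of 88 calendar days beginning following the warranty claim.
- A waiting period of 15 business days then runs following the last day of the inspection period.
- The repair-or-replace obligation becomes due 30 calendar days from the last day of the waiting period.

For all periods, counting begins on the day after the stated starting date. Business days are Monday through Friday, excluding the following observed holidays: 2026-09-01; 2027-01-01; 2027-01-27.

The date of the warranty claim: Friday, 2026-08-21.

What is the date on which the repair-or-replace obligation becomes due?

Adding 88 calendar days to 2026-08-21 gives 2026-11-17, which is the last day of the inspection period.
The last day of the waiting period: counting 15 business days from Tuesday, 2026-11-17 (Nov 18, Nov 19, Nov 20, Nov 23, …, Dec 4, Dec 7, Dec 8, skipping weekends) reaches Tuesday, 2026-12-08.
The date on which the repair-or-replace obligation becomes due: 2026-12-08 + 30 days = 2027-01-07.

2027-01-07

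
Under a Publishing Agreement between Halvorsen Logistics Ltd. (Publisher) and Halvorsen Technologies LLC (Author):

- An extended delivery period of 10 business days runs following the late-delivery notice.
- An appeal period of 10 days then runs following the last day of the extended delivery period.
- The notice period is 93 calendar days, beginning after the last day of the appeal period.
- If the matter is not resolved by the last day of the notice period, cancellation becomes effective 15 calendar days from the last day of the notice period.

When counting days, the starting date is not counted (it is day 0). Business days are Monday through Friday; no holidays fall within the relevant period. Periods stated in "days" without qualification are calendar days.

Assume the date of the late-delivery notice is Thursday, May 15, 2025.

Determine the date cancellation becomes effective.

Sep 24, 2025

The last day of the extended delivery period: 10 business days after Thursday, May 15, 2025, skipping weekends — May 16, May 19, May 20, May 21, May 22, May 23, May 26, May 27, May 28, May 29 — lands on Thursday, May 29, 2025.
The last day of the appeal period: 10 calendar days after May 29, 2025 is Jun 8, 2025.
The last day of the notice period: Jun 8, 2025 + 93 days = Sep 9, 2025.
Adding 15 calendar days to Sep 9, 2025 gives Sep 24, 2025, which is the date cancellation becomes effective.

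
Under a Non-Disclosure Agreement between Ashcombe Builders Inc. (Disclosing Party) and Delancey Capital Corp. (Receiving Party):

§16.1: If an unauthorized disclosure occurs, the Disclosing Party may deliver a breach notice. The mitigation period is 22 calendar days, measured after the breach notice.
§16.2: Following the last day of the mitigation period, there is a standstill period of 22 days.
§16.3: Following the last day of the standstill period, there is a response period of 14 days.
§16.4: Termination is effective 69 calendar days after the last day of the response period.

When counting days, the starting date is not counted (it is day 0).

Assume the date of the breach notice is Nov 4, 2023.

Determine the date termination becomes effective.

Adding 22 calendar days to Nov 4, 2023 gives Nov 26, 2023, which is the last day of the mitigation period.
Adding 22 calendar days to Nov 26, 2023 gives Dec 18, 2023, which is the last day of the standstill period.
Adding 14 calendar days to Dec 18, 2023 gives Jan 1, 2024, which is the last day of the response period.
The date termination becomes effective: Jan 1, 2024 + 69 days = Mar 10, 2024.

Mar 10, 2024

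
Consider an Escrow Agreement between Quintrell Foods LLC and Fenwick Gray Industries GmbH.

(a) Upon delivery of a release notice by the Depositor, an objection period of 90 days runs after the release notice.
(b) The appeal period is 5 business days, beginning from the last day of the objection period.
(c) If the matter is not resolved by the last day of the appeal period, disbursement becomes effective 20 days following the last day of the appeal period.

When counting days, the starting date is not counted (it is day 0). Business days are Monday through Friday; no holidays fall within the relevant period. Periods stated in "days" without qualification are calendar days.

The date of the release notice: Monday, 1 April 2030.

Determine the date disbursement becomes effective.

25 July 2030

The last day of the objection period: 1 April 2030 + 90 days = 30 June 2030.
The last day of the appeal period: 5 business days after Sunday, 30 June 2030, skipping weekends — Jul 1, Jul 2, Jul 3, Jul 4, Jul 5 — lands on Friday, 5 July 2030.
The date disbursement becomes effective: 5 July 2030 + 20 days = 25 July 2030.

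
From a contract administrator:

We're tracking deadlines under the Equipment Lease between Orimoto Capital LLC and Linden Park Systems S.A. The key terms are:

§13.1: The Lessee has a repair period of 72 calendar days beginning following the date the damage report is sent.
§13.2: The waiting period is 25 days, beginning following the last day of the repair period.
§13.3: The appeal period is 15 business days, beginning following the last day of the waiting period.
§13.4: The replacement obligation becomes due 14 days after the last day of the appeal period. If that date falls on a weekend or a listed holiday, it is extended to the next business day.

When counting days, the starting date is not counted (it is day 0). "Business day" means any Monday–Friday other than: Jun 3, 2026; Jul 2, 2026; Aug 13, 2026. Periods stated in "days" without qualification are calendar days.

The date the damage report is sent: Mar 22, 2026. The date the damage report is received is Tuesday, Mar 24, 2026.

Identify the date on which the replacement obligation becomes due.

Aug 3, 2026

The last day of the repair period: 72 calendar days after Mar 22, 2026 is Jun 2, 2026.
Adding 25 calendar days to Jun 2, 2026 gives Jun 27, 2026, which is the last day of the waiting period.
From Saturday, Jun 27, 2026, 15 business days (Jun 29, Jun 30, Jul 1, Jul 3, …, Jul 16, Jul 17, Jul 20, skipping weekends and the listed holiday on Jul 2) brings us to Monday, Jul 20, 2026, which is the last day of the appeal period.
Adding 14 calendar days to Jul 20, 2026 gives Aug 3, 2026, which is the date on which the replacement obligation becomes due. Aug 3, 2026 is a Monday and is not a listed holiday, so no roll-forward applies.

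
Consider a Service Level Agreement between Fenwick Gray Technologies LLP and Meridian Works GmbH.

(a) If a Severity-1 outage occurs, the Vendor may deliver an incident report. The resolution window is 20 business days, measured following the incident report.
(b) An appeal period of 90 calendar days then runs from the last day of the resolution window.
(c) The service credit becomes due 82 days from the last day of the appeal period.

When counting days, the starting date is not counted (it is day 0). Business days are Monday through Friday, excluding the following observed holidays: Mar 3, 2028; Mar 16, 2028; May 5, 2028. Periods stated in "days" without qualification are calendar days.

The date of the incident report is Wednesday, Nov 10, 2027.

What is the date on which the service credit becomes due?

May 28, 2028

The last day of the resolution window: 20 business days after Wednesday, Nov 10, 2027, skipping weekends — Nov 11, Nov 12, Nov 15, Nov 16, …, Dec 6, Dec 7, Dec 8 — lands on Wednesday, Dec 8, 2027.
Adding 90 calendar days to Dec 8, 2027 gives Mar 7, 2028, which is the last day of the appeal period.
Adding 82 calendar days to Mar 7, 2028 gives May 28, 2028, which is the date on which the service credit becomes due.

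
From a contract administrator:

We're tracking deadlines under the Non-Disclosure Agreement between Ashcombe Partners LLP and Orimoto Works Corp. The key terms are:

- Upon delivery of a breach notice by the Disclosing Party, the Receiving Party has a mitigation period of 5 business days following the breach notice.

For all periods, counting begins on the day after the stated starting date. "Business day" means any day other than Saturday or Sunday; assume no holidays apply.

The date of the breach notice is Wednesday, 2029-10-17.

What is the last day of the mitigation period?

The last day of the mitigation period: counting 5 business days from Wednesday, 2029-10-17 (Oct 18, Oct 19, Oct 22, Oct 23, Oct 24, skipping weekends) reaches Wednesday, 2029-10-24.

2029-10-24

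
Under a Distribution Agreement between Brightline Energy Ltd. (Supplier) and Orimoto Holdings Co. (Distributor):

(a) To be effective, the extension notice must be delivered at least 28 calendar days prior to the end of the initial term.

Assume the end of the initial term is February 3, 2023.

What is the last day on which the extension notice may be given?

January 6, 2023

Counting back 28 calendar days from February 3, 2023 gives January 6, 2023.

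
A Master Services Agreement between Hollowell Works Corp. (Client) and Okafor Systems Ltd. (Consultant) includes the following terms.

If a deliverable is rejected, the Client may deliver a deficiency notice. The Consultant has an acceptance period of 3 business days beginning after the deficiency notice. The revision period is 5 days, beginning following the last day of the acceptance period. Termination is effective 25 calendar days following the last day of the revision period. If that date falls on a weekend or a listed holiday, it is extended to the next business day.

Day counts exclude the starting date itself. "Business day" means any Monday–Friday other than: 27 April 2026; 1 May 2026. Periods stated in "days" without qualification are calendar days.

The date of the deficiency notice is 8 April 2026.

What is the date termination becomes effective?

13 May 2026

The last day of the acceptance period: 3 business days after Wednesday, 8 April 2026, skipping weekends — Apr 9, Apr 10, Apr 13 — lands on Monday, 13 April 2026.
Adding 5 calendar days to 13 April 2026 gives 18 April 2026, which is the last day of the revision period.
Adding 25 calendar days to 18 April 2026 gives 13 May 2026, which is the date termination becomes effective. 13 May 2026 is a Wednesday and is not a listed holiday, so no roll-forward applies.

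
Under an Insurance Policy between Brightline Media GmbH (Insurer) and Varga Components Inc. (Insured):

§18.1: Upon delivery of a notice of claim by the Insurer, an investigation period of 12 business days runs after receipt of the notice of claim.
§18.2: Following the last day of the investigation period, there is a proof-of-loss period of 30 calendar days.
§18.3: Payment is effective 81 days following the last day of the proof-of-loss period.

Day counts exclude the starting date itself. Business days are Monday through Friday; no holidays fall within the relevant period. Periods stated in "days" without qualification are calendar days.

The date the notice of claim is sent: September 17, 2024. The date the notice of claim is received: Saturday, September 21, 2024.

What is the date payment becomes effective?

The last day of the investigation period: 12 business days after Saturday, September 21, 2024, skipping weekends — Sep 23, Sep 24, Sep 25, Sep 26, …, Oct 4, Oct 7, Oct 8 — lands on Tuesday, October 8, 2024.
Adding 30 calendar days to October 8, 2024 gives November 7, 2024, which is the last day of the proof-of-loss period.
Adding 81 calendar days to November 7, 2024 gives January 27, 2025, which is the date payment becomes effective.

January 27, 2025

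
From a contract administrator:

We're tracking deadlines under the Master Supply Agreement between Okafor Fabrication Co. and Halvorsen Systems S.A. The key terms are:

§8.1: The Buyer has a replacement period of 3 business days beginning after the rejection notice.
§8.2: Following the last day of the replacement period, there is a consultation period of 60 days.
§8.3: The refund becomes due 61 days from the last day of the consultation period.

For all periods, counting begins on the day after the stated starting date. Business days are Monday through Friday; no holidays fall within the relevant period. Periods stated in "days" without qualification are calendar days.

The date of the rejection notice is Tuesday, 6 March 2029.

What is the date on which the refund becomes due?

The last day of the replacement period: 3 business days after Tuesday, 6 March 2029, skipping weekends — Mar 7, Mar 8, Mar 9 — lands on Friday, 9 March 2029.
The last day of the consultation period: 9 March 2029 + 60 days = 8 May 2029.
The date on which the refund becomes due: 61 calendar days after 8 May 2029 is 8 July 2029.

8 July 2029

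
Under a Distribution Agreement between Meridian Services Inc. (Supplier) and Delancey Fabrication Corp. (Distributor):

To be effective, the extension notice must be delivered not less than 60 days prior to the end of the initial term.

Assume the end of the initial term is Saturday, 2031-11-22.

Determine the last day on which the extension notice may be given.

2031-09-23

Counting back 60 calendar days from 2031-11-22 gives 2031-09-23.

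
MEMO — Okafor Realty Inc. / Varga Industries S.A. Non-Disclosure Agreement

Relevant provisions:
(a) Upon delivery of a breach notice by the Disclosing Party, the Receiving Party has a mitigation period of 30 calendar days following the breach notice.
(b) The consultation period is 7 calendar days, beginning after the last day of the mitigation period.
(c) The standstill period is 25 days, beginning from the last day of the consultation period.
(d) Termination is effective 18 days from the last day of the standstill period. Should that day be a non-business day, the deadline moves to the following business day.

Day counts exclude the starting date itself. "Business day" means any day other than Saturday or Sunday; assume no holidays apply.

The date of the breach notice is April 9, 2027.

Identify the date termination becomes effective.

June 28, 2027

The last day of the mitigation period: 30 calendar days after April 9, 2027 is May 9, 2027.
The last day of the consultation period: 7 calendar days after May 9, 2027 is May 16, 2027.
The last day of the standstill period: May 16, 2027 + 25 days = June 10, 2027.
The date termination becomes effective: 18 calendar days after June 10, 2027 is June 28, 2027. June 28, 2027 is a Monday, so no roll-forward applies.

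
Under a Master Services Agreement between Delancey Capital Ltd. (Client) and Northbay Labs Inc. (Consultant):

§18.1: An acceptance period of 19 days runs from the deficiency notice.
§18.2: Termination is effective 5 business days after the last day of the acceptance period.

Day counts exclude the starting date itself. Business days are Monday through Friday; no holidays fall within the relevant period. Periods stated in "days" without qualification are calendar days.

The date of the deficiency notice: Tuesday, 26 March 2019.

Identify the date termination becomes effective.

19 April 2019

The last day of the acceptance period: 19 calendar days after 26 March 2019 is 14 April 2019.
From Sunday, 14 April 2019, 5 business days (Apr 15, Apr 16, Apr 17, Apr 18, Apr 19, skipping weekends) brings us to Friday, 19 April 2019, which is the date termination becomes effective.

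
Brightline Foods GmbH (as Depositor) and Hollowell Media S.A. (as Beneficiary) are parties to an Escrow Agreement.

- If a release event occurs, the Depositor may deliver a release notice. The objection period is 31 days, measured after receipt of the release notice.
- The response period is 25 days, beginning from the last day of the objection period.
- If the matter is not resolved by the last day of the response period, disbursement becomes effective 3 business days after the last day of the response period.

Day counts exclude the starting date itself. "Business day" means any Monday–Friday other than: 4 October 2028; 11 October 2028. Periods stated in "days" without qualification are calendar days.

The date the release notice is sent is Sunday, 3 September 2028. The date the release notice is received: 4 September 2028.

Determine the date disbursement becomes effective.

The last day of the objection period: 4 September 2028 + 31 days = 5 October 2028.
Adding 25 calendar days to 5 October 2028 gives 30 October 2028, which is the last day of the response period.
From Monday, 30 October 2028, 3 business days (Oct 31, Nov 1, Nov 2, skipping weekends) brings us to Thursday, 2 November 2028, which is the date disbursement becomes effective.

2 November 2028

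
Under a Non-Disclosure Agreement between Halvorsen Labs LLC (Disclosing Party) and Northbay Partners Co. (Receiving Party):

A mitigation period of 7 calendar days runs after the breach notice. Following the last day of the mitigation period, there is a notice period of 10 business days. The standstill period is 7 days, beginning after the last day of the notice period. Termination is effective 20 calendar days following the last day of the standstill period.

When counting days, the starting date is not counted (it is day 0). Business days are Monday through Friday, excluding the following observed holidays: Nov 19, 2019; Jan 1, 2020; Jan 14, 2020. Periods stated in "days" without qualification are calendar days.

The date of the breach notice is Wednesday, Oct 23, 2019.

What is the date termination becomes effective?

Dec 10, 2019

The last day of the mitigation period: Oct 23, 2019 + 7 days = Oct 30, 2019.
The last day of the notice period: counting 10 business days from Wednesday, Oct 30, 2019 (Oct 31, Nov 1, Nov 4, Nov 5, Nov 6, Nov 7, Nov 8, Nov 11, Nov 12, Nov 13, skipping weekends) reaches Wednesday, Nov 13, 2019.
Adding 7 calendar days to Nov 13, 2019 gives Nov 20, 2019, which is the last day of the standstill period.
The date termination becomes effective: Nov 20, 2019 + 20 days = Dec 10, 2019.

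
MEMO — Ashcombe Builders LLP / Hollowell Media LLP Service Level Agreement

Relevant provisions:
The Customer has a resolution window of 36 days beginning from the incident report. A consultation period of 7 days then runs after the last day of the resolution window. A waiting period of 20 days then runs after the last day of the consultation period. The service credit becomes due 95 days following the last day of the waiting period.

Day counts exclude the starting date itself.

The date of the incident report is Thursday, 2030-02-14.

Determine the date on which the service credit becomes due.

Adding 36 calendar days to 2030-02-14 gives 2030-03-22, which is the last day of the resolution window.
Adding 7 calendar days to 2030-03-22 gives 2030-03-29, which is the last day of the consultation period.
Adding 20 calendar days to 2030-03-29 gives 2030-04-18, which is the last day of the waiting period.
The date on which the service credit becomes due: 95 calendar days after 2030-04-18 is 2030-07-22.

2030-07-22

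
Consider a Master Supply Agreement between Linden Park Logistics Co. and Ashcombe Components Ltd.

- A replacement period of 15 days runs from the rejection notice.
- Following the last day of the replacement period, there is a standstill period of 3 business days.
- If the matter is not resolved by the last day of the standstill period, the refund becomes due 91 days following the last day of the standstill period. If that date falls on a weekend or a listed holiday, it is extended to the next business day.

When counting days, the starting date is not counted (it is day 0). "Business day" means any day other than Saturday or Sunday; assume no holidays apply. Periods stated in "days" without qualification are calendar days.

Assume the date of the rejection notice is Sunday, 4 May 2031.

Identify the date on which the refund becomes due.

21 August 2031

The last day of the replacement period: 4 May 2031 + 15 days = 19 May 2031.
The last day of the standstill period: counting 3 business days from Monday, 19 May 2031 (May 20, May 21, May 22, skipping weekends) reaches Thursday, 22 May 2031.
The date on which the refund becomes due: 22 May 2031 + 91 days = 21 August 2031. 21 August 2031 is a Thursday, so no roll-forward applies.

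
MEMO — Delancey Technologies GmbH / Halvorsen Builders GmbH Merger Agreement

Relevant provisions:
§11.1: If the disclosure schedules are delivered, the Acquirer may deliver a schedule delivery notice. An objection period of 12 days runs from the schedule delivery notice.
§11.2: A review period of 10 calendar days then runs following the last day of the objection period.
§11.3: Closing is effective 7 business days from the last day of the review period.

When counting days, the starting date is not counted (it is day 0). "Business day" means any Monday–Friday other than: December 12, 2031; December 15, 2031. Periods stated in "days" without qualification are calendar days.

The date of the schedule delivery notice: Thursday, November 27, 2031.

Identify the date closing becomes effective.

The last day of the objection period: November 27, 2031 + 12 days = December 9, 2031.
The last day of the review period: December 9, 2031 + 10 days = December 19, 2031.
The date closing becomes effective: 7 business days after Friday, December 19, 2031, skipping weekends — Dec 22, Dec 23, Dec 24, Dec 25, Dec 26, Dec 29, Dec 30 — lands on Tuesday, December 30, 2031.

December 30, 2031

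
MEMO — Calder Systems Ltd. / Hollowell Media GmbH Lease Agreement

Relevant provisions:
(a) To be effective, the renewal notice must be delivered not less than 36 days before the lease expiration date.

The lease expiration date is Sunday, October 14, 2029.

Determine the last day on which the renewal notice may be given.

Counting back 36 calendar days from October 14, 2029 gives September 8, 2029.

September 8, 2029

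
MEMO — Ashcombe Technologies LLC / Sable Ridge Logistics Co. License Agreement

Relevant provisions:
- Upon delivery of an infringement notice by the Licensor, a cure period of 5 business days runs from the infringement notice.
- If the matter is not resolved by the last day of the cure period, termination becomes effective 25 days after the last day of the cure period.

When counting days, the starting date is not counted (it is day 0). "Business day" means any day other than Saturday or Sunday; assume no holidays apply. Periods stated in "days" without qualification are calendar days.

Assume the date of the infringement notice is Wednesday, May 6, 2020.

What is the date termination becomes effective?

The last day of the cure period: counting 5 business days from Wednesday, May 6, 2020 (May 7, May 8, May 11, May 12, May 13, skipping weekends) reaches Wednesday, May 13, 2020.
The date termination becomes effective: May 13, 2020 + 25 days = Jun 7, 2020.

Jun 7, 2020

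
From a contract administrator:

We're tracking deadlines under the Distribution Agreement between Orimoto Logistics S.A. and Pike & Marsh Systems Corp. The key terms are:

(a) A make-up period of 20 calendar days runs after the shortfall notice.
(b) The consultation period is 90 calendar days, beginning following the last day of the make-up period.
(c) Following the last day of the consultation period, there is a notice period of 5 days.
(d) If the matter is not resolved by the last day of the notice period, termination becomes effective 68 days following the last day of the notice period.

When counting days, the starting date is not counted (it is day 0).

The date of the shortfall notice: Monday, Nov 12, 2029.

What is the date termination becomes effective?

Adding 20 calendar days to Nov 12, 2029 gives Dec 2, 2029, which is the last day of the make-up period.
The last day of the consultation period: Dec 2, 2029 + 90 days = Mar 2, 2030.
The last day of the notice period: Mar 2, 2030 + 5 days = Mar 7, 2030.
The date termination becomes effective: Mar 7, 2030 + 68 days = May 14, 2030.

May 14, 2030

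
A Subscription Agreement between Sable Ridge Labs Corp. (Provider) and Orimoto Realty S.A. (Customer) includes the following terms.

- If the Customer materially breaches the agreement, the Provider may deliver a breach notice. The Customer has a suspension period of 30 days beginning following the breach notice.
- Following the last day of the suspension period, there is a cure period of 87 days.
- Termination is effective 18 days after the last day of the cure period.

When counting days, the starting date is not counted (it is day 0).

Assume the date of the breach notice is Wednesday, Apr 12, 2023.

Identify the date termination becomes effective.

Aug 25, 2023

Adding 30 calendar days to Apr 12, 2023 gives May 12, 2023, which is the last day of the suspension period.
The last day of the cure period: May 12, 2023 + 87 days = Aug 7, 2023.
The date termination becomes effective: Aug 7, 2023 + 18 days = Aug 25, 2023.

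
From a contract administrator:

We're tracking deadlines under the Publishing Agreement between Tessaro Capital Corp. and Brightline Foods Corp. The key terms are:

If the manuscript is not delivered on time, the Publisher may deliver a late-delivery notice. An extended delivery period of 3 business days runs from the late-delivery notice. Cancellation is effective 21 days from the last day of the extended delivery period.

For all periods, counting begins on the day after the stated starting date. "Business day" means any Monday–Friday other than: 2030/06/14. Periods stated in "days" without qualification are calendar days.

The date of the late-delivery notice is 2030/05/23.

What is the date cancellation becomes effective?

2030/06/18

The last day of the extended delivery period: counting 3 business days from Thursday, 2030/05/23 (May 24, May 27, May 28, skipping weekends) reaches Tuesday, 2030/05/28.
The date cancellation becomes effective: 2030/05/28 + 21 days = 2030/06/18.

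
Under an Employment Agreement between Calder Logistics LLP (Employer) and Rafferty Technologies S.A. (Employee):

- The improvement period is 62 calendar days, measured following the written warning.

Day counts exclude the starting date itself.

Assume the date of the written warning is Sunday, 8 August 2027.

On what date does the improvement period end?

The last day of the improvement period: 8 August 2027 + 62 days = 9 October 2027.

9 October 2027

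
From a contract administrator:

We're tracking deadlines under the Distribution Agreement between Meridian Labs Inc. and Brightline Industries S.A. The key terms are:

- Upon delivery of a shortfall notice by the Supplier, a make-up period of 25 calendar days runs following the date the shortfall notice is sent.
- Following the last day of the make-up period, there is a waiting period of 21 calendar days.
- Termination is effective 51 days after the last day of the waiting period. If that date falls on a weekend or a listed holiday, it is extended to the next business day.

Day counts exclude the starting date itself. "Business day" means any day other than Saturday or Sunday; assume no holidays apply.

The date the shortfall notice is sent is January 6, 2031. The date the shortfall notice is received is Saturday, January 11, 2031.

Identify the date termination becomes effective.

April 14, 2031

The last day of the make-up period: January 6, 2031 + 25 days = January 31, 2031.
The last day of the waiting period: January 31, 2031 + 21 days = February 21, 2031.
The date termination becomes effective: 51 calendar days after February 21, 2031 is April 13, 2031. That falls on a Sunday, so it rolls to the next business day, Monday, April 14, 2031.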